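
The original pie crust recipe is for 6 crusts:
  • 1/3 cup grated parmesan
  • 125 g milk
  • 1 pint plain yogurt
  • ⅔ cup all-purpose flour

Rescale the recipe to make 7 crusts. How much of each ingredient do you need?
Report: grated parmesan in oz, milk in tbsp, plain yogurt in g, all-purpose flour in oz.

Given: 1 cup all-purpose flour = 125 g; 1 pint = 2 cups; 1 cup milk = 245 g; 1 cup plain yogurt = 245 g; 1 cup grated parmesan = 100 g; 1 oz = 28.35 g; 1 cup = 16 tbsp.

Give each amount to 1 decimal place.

grated parmesan: 1.4 oz; milk: 9.5 tbsp; plain yogurt: 571.7 g; all-purpose flour: 3.4 oz

Scaling factor: 7/6.
grated parmesan: 1/3 cup × 7/6 × 100 g/cup ÷ 28.35 g/oz ≈ 1.4 oz
milk: 125 g × 7/6 ÷ 245 g/cup × 16 tbsp/cup ≈ 9.5 tbsp
plain yogurt: 1 pint × 7/6 × 2 cup/pint × 245 g/cup ≈ 571.7 g
all-purpose flour: 2/3 cup × 7/6 × 125 g/cup ÷ 28.35 g/oz ≈ 3.4 oz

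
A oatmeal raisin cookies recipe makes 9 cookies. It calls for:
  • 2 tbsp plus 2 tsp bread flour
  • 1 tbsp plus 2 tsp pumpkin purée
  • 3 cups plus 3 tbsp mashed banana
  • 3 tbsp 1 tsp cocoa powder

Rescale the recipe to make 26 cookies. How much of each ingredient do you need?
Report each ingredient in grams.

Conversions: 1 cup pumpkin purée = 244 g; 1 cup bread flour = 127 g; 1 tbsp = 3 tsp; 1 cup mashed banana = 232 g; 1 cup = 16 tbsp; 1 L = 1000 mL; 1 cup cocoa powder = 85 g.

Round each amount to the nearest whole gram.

Scaling factor: 26/9.
bread flour: (2 tbsp + 2 tsp = 8/3 tbsp) × 26/9 ÷ 16 tbsp/cup × 127 g/cup ≈ 61 g
pumpkin purée: (1 tbsp + 2 tsp = 5/3 tbsp) × 26/9 ÷ 16 tbsp/cup × 244 g/cup ≈ 73 g
mashed banana: (3 cup + 3 tbsp = 3.1875 cup) × 26/9 × 232 g/cup ≈ 2136 g
cocoa powder: (3 tbsp + 1 tsp = 10/3 tbsp) × 26/9 ÷ 16 tbsp/cup × 85 g/cup ≈ 51 g

bread flour: 61 g; pumpkin purée: 73 g; mashed banana: 2136 g; cocoa powder: 51 g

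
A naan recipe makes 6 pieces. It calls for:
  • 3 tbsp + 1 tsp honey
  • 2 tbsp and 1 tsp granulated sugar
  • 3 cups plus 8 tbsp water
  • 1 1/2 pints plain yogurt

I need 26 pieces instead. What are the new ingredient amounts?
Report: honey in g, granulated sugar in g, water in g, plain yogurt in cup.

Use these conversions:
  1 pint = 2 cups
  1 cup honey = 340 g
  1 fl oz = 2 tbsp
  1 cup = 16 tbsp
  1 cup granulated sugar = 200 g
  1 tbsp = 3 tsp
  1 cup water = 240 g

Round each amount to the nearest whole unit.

honey: 307 g; granulated sugar: 126 g; water: 3640 g; plain yogurt: 13 cup

Scaling factor: 26/6 = 13/3.
honey: (3 tbsp + 1 tsp = 10/3 tbsp) × 13/3 ÷ 16 tbsp/cup × 340 g/cup ≈ 307 g
granulated sugar: (2 tbsp + 1 tsp = 7/3 tbsp) × 13/3 ÷ 16 tbsp/cup × 200 g/cup ≈ 126 g
water: (3 cup + 8 tbsp = 3.5 cup) × 13/3 × 240 g/cup = 3640 g
plain yogurt: 1.5 pint × 13/3 × 2 cup/pint = 13 cup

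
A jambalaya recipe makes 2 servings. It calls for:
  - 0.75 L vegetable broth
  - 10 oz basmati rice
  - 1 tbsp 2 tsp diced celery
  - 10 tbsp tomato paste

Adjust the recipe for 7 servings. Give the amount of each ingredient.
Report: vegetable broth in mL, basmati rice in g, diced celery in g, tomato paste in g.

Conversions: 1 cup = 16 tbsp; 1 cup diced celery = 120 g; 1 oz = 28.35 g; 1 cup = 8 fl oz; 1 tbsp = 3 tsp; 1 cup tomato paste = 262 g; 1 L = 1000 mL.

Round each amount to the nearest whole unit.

vegetable broth: 2625 mL; basmati rice: 992 g; diced celery: 44 g; tomato paste: 573 g

Scaling factor: 7/2 = 3.5.
vegetable broth: 0.75 L × 7/2 × 1000 mL/L = 2625 mL
basmati rice: 10 oz × 7/2 × 28.35 g/oz ≈ 992 g
diced celery: (1 tbsp + 2 tsp = 5/3 tbsp) × 7/2 ÷ 16 tbsp/cup × 120 g/cup ≈ 44 g
tomato paste: 10 tbsp × 7/2 ÷ 16 tbsp/cup × 262 g/cup ≈ 573 g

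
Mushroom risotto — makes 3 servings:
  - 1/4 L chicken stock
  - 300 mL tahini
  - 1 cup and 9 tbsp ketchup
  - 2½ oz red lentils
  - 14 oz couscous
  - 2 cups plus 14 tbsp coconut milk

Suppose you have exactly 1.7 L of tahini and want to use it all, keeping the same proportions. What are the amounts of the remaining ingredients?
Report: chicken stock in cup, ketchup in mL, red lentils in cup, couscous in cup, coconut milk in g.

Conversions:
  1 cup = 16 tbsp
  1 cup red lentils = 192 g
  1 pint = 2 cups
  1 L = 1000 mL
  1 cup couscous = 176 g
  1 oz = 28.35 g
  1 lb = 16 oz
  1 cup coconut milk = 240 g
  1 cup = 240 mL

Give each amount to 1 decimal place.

chicken stock: 5.9 cup; ketchup: 2125.0 mL; red lentils: 2.1 cup; couscous: 12.8 cup; coconut milk: 3910.0 g

The original recipe has 0.3 L of tahini, so the scaling factor is 1.7 ÷ 0.3 = 17/3.
chicken stock: 0.25 L × 17/3 × 1000 mL/L ÷ 240 mL/cup ≈ 5.9 cup
ketchup: (1 cup + 9 tbsp = 1.5625 cup) × 17/3 × 240 mL/cup = 2125.0 mL
red lentils: 2.5 oz × 17/3 × 28.35 g/oz ÷ 192 g/cup ≈ 2.1 cup
couscous: 14 oz × 17/3 × 28.35 g/oz ÷ 176 g/cup ≈ 12.8 cup
coconut milk: (2 cup + 14 tbsp = 2.875 cup) × 17/3 × 240 g/cup = 3910.0 g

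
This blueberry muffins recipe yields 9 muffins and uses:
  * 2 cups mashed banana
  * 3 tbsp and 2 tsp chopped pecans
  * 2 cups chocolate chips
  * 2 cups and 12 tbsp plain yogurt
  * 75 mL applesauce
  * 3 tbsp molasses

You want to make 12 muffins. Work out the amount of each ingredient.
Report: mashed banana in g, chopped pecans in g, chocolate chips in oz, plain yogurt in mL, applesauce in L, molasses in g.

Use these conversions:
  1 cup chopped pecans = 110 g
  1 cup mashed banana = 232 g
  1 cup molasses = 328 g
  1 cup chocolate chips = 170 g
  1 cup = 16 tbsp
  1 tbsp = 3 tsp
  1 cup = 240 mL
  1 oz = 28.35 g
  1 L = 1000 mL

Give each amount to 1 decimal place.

mashed banana: 618.7 g; chopped pecans: 33.6 g; chocolate chips: 16.0 oz; plain yogurt: 880.0 mL; applesauce: 0.1 L; molasses: 82.0 g

Scaling factor: 12/9 = 4/3.
mashed banana: 2 cup × 4/3 × 232 g/cup ≈ 618.7 g
chopped pecans: (3 tbsp + 2 tsp = 11/3 tbsp) × 4/3 ÷ 16 tbsp/cup × 110 g/cup ≈ 33.6 g
chocolate chips: 2 cup × 4/3 × 170 g/cup ÷ 28.35 g/oz ≈ 16.0 oz
plain yogurt: (2 cup + 12 tbsp = 2.75 cup) × 4/3 × 240 mL/cup = 880.0 mL
applesauce: 75 mL × 4/3 ÷ 1000 mL/L = 0.1 L
molasses: 3 tbsp × 4/3 ÷ 16 tbsp/cup × 328 g/cup = 82.0 g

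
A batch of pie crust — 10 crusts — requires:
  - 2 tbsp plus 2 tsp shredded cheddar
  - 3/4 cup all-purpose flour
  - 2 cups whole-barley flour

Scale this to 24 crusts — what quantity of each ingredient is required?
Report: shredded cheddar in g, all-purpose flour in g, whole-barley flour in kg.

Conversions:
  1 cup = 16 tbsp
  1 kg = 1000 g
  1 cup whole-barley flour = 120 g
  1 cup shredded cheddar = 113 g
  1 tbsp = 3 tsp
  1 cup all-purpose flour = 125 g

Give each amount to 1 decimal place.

Scaling factor: 24/10 = 12/5 = 2.4.
shredded cheddar: (2 tbsp + 2 tsp = 8/3 tbsp) × 12/5 ÷ 16 tbsp/cup × 113 g/cup = 45.2 g
all-purpose flour: 0.75 cup × 12/5 × 125 g/cup = 225.0 g
whole-barley flour: 2 cup × 12/5 × 120 g/cup ÷ 1000 g/kg ≈ 0.6 kg

shredded cheddar: 45.2 g; all-purpose flour: 225.0 g; whole-barley flour: 0.6 kg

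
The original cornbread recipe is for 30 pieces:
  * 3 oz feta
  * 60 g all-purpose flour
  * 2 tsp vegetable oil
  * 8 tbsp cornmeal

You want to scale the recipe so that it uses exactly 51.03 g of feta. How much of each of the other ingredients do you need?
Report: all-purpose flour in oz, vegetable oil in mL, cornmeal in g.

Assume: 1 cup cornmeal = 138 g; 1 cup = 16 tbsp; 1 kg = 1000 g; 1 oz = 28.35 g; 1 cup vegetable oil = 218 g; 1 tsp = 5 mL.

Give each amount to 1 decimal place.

all-purpose flour: 1.3 oz; vegetable oil: 6.0 mL; cornmeal: 41.4 g

The original recipe has 85.05 g of feta, so the scaling factor is 51.03 ÷ 85.05 = 3/5 = 0.6.
all-purpose flour: 60 g × 3/5 ÷ 28.35 g/oz ≈ 1.3 oz
vegetable oil: 2 tsp × 3/5 × 5 mL/tsp = 6.0 mL
cornmeal: 8 tbsp × 3/5 ÷ 16 tbsp/cup × 138 g/cup = 41.4 g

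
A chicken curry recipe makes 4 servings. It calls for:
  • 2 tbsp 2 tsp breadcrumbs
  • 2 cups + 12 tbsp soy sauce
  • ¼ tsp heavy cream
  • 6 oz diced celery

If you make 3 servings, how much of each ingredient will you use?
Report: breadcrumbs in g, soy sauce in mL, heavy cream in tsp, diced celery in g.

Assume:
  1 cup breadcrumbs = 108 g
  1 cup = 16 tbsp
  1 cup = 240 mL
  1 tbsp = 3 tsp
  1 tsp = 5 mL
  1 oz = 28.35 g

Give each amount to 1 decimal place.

Scaling factor: 3/4 = 0.75.
breadcrumbs: (2 tbsp + 2 tsp = 8/3 tbsp) × 3/4 ÷ 16 tbsp/cup × 108 g/cup = 13.5 g
soy sauce: (2 cup + 12 tbsp = 2.75 cup) × 3/4 × 240 mL/cup = 495.0 mL
heavy cream: 0.25 tsp × 3/4 ≈ 0.2 tsp
diced celery: 6 oz × 3/4 × 28.35 g/oz ≈ 127.6 g

breadcrumbs: 13.5 g; soy sauce: 495.0 mL; heavy cream: 0.2 tsp; diced celery: 127.6 g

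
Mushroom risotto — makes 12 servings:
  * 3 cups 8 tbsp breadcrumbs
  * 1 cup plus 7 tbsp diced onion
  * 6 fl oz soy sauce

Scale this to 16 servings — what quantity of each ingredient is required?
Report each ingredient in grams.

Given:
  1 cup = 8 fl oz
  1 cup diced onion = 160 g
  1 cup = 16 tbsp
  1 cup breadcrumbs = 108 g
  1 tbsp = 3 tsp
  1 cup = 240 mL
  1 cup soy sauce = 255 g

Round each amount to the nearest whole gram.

breadcrumbs: 504 g; diced onion: 307 g; soy sauce: 255 g

Scaling factor: 16/12 = 4/3.
breadcrumbs: (3 cup + 8 tbsp = 3.5 cup) × 4/3 × 108 g/cup = 504 g
diced onion: (1 cup + 7 tbsp = 1.4375 cup) × 4/3 × 160 g/cup ≈ 307 g
soy sauce: 6 fl oz × 4/3 ÷ 8 fl oz/cup × 255 g/cup = 255 g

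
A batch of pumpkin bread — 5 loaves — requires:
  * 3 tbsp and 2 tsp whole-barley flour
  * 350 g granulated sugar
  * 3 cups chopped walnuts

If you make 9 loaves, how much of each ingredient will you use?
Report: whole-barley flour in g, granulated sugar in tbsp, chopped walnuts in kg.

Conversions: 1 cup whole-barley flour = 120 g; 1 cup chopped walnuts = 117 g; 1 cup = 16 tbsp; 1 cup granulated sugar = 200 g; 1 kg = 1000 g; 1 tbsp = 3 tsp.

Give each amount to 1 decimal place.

whole-barley flour: 49.5 g; granulated sugar: 50.4 tbsp; chopped walnuts: 0.6 kg

Scaling factor: 9/5 = 1.8.
whole-barley flour: (3 tbsp + 2 tsp = 11/3 tbsp) × 9/5 ÷ 16 tbsp/cup × 120 g/cup = 49.5 g
granulated sugar: 350 g × 9/5 ÷ 200 g/cup × 16 tbsp/cup = 50.4 tbsp
chopped walnuts: 3 cup × 9/5 × 117 g/cup ÷ 1000 g/kg ≈ 0.6 kg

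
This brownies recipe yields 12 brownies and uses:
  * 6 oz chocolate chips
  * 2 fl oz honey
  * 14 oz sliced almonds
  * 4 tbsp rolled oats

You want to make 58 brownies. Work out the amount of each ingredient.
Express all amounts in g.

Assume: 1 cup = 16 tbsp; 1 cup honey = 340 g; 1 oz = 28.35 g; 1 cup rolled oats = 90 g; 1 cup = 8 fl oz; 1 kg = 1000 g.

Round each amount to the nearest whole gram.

Scaling factor: 58/12 = 29/6.
chocolate chips: 6 oz × 29/6 × 28.35 g/oz ≈ 822 g
honey: 2 fl oz × 29/6 ÷ 8 fl oz/cup × 340 g/cup ≈ 411 g
sliced almonds: 14 oz × 29/6 × 28.35 g/oz ≈ 1918 g
rolled oats: 4 tbsp × 29/6 ÷ 16 tbsp/cup × 90 g/cup ≈ 109 g

chocolate chips: 822 g; honey: 411 g; sliced almonds: 1918 g; rolled oats: 109 g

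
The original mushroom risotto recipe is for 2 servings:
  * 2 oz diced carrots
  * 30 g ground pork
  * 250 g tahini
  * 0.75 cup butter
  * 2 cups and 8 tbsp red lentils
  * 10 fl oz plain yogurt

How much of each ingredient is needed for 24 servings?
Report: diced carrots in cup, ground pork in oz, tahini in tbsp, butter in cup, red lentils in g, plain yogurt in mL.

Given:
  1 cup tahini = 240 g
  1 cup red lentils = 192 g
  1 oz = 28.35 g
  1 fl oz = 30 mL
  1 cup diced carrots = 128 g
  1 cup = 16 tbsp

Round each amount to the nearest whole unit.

Scaling factor: 24/2 = 12.
diced carrots: 2 oz × 12 × 28.35 g/oz ÷ 128 g/cup ≈ 5 cup
ground pork: 30 g × 12 ÷ 28.35 g/oz ≈ 13 oz
tahini: 250 g × 12 ÷ 240 g/cup × 16 tbsp/cup = 200 tbsp
butter: 0.75 cup × 12 = 9 cup
red lentils: (2 cup + 8 tbsp = 2.5 cup) × 12 × 192 g/cup = 5760 g
plain yogurt: 10 fl oz × 12 × 30 mL/fl oz = 3600 mL

diced carrots: 5 cup; ground pork: 13 oz; tahini: 200 tbsp; butter: 9 cup; red lentils: 5760 g; plain yogurt: 3600 mL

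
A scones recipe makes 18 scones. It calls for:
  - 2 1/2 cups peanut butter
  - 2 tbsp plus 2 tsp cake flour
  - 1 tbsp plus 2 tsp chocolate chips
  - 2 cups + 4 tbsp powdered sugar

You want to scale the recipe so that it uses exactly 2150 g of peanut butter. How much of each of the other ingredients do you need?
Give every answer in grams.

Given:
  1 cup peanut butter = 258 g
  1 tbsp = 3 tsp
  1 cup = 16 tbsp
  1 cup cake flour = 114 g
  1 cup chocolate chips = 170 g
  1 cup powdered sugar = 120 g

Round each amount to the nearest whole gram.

cake flour: 63 g; chocolate chips: 59 g; powdered sugar: 900 g

The original recipe has 645 g of peanut butter, so the scaling factor is 2150 ÷ 645 = 10/3.
cake flour: (2 tbsp + 2 tsp = 8/3 tbsp) × 10/3 ÷ 16 tbsp/cup × 114 g/cup ≈ 63 g
chocolate chips: (1 tbsp + 2 tsp = 5/3 tbsp) × 10/3 ÷ 16 tbsp/cup × 170 g/cup ≈ 59 g
powdered sugar: (2 cup + 4 tbsp = 2.25 cup) × 10/3 × 120 g/cup = 900 g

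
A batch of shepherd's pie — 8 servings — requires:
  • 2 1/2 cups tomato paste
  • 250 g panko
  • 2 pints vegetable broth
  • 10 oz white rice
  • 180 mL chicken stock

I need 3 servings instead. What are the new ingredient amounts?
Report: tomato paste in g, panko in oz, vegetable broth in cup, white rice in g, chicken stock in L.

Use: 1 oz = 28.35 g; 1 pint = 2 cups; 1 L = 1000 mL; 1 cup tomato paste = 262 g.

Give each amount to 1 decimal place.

tomato paste: 245.6 g; panko: 3.3 oz; vegetable broth: 1.5 cup; white rice: 106.3 g; chicken stock: 0.1 L

Scaling factor: 3/8 = 0.375.
tomato paste: 2.5 cup × 3/8 × 262 g/cup ≈ 245.6 g
panko: 250 g × 3/8 ÷ 28.35 g/oz ≈ 3.3 oz
vegetable broth: 2 pint × 3/8 × 2 cup/pint = 1.5 cup
white rice: 10 oz × 3/8 × 28.35 g/oz ≈ 106.3 g
chicken stock: 180 mL × 3/8 ÷ 1000 mL/L ≈ 0.1 L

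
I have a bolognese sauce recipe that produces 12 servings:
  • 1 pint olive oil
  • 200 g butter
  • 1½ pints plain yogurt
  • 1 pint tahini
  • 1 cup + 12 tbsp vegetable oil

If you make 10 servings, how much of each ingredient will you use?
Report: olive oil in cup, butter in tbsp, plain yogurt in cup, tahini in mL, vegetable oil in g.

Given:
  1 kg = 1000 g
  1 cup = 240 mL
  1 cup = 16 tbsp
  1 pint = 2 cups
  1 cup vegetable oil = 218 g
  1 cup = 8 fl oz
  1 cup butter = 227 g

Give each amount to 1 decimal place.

Scaling factor: 10/12 = 5/6.
olive oil: 1 pint × 5/6 × 2 cup/pint ≈ 1.7 cup
butter: 200 g × 5/6 ÷ 227 g/cup × 16 tbsp/cup ≈ 11.7 tbsp
plain yogurt: 1.5 pint × 5/6 × 2 cup/pint = 2.5 cup
tahini: 1 pint × 5/6 × 2 cup/pint × 240 mL/cup = 400.0 mL
vegetable oil: (1 cup + 12 tbsp = 1.75 cup) × 5/6 × 218 g/cup ≈ 317.9 g

olive oil: 1.7 cup; butter: 11.7 tbsp; plain yogurt: 2.5 cup; tahini: 400.0 mL; vegetable oil: 317.9 g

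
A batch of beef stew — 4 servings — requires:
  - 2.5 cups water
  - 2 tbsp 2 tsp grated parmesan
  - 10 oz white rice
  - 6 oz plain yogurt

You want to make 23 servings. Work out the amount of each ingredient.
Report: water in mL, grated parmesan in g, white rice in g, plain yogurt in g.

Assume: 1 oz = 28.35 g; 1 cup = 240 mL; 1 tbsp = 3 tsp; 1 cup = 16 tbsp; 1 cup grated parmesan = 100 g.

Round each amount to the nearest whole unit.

Scaling factor: 23/4 = 5.75.
water: 2.5 cup × 23/4 × 240 mL/cup = 3450 mL
grated parmesan: (2 tbsp + 2 tsp = 8/3 tbsp) × 23/4 ÷ 16 tbsp/cup × 100 g/cup ≈ 96 g
white rice: 10 oz × 23/4 × 28.35 g/oz ≈ 1630 g
plain yogurt: 6 oz × 23/4 × 28.35 g/oz ≈ 978 g

water: 3450 mL; grated parmesan: 96 g; white rice: 1630 g; plain yogurt: 978 g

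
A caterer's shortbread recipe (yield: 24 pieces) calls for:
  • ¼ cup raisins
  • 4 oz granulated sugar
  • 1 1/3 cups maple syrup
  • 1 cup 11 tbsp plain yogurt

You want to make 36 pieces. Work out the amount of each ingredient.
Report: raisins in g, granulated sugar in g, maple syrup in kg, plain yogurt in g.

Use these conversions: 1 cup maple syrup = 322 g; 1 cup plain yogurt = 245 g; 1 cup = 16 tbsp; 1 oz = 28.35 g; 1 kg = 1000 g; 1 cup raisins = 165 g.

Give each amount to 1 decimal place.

Scaling factor: 36/24 = 3/2 = 1.5.
raisins: 0.25 cup × 3/2 × 165 g/cup ≈ 61.9 g
granulated sugar: 4 oz × 3/2 × 28.35 g/oz = 170.1 g
maple syrup: 4/3 cup × 3/2 × 322 g/cup ÷ 1000 g/kg ≈ 0.6 kg
plain yogurt: (1 cup + 11 tbsp = 1.6875 cup) × 3/2 × 245 g/cup ≈ 620.2 g

raisins: 61.9 g; granulated sugar: 170.1 g; maple syrup: 0.6 kg; plain yogurt: 620.2 g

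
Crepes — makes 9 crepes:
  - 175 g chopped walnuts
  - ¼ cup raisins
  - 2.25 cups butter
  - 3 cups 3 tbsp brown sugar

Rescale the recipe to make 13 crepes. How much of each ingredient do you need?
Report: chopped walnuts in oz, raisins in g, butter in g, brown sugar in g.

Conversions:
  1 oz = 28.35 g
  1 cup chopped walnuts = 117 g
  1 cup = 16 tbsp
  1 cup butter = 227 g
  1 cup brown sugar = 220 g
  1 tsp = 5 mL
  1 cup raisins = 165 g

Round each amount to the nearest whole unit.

Scaling factor: 13/9.
chopped walnuts: 175 g × 13/9 ÷ 28.35 g/oz ≈ 9 oz
raisins: 0.25 cup × 13/9 × 165 g/cup ≈ 60 g
butter: 2.25 cup × 13/9 × 227 g/cup ≈ 738 g
brown sugar: (3 cup + 3 tbsp = 3.1875 cup) × 13/9 × 220 g/cup ≈ 1013 g

chopped walnuts: 9 oz; raisins: 60 g; butter: 738 g; brown sugar: 1013 g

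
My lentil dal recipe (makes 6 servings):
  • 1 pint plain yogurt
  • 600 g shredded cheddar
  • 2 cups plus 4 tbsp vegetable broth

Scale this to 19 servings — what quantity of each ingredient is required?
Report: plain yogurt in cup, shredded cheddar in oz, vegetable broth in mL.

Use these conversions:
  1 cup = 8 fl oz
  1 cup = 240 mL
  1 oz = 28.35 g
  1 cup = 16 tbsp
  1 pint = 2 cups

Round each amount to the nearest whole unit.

plain yogurt: 6 cup; shredded cheddar: 67 oz; vegetable broth: 1710 mL

Scaling factor: 19/6.
plain yogurt: 1 pint × 19/6 × 2 cup/pint ≈ 6 cup
shredded cheddar: 600 g × 19/6 ÷ 28.35 g/oz ≈ 67 oz
vegetable broth: (2 cup + 4 tbsp = 2.25 cup) × 19/6 × 240 mL/cup = 1710 mL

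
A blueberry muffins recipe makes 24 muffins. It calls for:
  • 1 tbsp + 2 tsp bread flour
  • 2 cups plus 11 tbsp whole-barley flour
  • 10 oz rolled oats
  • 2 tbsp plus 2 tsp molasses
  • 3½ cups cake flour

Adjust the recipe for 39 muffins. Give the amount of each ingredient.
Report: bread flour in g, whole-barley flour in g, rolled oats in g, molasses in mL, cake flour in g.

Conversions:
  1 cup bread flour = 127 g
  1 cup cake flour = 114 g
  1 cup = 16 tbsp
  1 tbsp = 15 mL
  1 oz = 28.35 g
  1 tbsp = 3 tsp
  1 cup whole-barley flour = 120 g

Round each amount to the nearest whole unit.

bread flour: 21 g; whole-barley flour: 524 g; rolled oats: 461 g; molasses: 65 mL; cake flour: 648 g

Scaling factor: 39/24 = 13/8 = 1.625.
bread flour: (1 tbsp + 2 tsp = 5/3 tbsp) × 13/8 ÷ 16 tbsp/cup × 127 g/cup ≈ 21 g
whole-barley flour: (2 cup + 11 tbsp = 2.6875 cup) × 13/8 × 120 g/cup ≈ 524 g
rolled oats: 10 oz × 13/8 × 28.35 g/oz ≈ 461 g
molasses: (2 tbsp + 2 tsp = 8/3 tbsp) × 13/8 × 15 mL/tbsp = 65 mL
cake flour: 3.5 cup × 13/8 × 114 g/cup ≈ 648 g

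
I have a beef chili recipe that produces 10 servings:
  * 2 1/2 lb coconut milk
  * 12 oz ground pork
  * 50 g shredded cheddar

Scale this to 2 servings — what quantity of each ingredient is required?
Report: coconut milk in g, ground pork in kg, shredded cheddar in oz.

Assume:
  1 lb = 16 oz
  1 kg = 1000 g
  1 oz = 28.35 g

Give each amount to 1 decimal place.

coconut milk: 226.8 g; ground pork: 0.1 kg; shredded cheddar: 0.4 oz

Scaling factor: 2/10 = 1/5 = 0.2.
coconut milk: 2.5 lb × 1/5 × 16 oz/lb × 28.35 g/oz = 226.8 g
ground pork: 12 oz × 1/5 × 28.35 g/oz ÷ 1000 g/kg ≈ 0.1 kg
shredded cheddar: 50 g × 1/5 ÷ 28.35 g/oz ≈ 0.4 oz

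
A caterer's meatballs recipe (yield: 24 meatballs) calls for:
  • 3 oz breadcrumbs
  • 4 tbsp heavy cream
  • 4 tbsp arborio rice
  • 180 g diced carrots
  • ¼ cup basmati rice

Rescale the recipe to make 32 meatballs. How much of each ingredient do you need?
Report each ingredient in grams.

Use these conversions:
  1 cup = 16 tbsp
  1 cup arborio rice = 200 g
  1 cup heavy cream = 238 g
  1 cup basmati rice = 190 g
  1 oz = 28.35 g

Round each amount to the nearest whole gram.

breadcrumbs: 113 g; heavy cream: 79 g; arborio rice: 67 g; diced carrots: 240 g; basmati rice: 63 g

Scaling factor: 32/24 = 4/3.
breadcrumbs: 3 oz × 4/3 × 28.35 g/oz ≈ 113 g
heavy cream: 4 tbsp × 4/3 ÷ 16 tbsp/cup × 238 g/cup ≈ 79 g
arborio rice: 4 tbsp × 4/3 ÷ 16 tbsp/cup × 200 g/cup ≈ 67 g
diced carrots: 180 g × 4/3 = 240 g
basmati rice: 0.25 cup × 4/3 × 190 g/cup ≈ 63 g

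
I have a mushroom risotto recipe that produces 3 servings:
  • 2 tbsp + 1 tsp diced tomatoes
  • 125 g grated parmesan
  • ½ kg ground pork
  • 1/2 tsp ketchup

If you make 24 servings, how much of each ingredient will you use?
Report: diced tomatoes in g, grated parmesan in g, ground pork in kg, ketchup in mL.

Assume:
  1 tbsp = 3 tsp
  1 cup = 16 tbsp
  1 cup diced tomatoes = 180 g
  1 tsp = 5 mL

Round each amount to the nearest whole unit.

diced tomatoes: 210 g; grated parmesan: 1000 g; ground pork: 4 kg; ketchup: 20 mL

Scaling factor: 24/3 = 8.
diced tomatoes: (2 tbsp + 1 tsp = 7/3 tbsp) × 8 ÷ 16 tbsp/cup × 180 g/cup = 210 g
grated parmesan: 125 g × 8 = 1000 g
ground pork: 0.5 kg × 8 = 4 kg
ketchup: 0.5 tsp × 8 × 5 mL/tsp = 20 mL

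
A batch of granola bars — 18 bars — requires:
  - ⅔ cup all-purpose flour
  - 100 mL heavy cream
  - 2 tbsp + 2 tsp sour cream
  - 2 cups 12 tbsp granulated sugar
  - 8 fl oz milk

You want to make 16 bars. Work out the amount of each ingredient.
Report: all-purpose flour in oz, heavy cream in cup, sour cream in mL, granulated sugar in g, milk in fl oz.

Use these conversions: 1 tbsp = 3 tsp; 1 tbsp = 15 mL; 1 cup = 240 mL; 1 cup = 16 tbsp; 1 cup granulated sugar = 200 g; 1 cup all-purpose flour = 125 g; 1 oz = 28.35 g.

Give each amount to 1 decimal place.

Scaling factor: 16/18 = 8/9.
all-purpose flour: 2/3 cup × 8/9 × 125 g/cup ÷ 28.35 g/oz ≈ 2.6 oz
heavy cream: 100 mL × 8/9 ÷ 240 mL/cup ≈ 0.4 cup
sour cream: (2 tbsp + 2 tsp = 8/3 tbsp) × 8/9 × 15 mL/tbsp ≈ 35.6 mL
granulated sugar: (2 cup + 12 tbsp = 2.75 cup) × 8/9 × 200 g/cup ≈ 488.9 g
milk: 8 fl oz × 8/9 ≈ 7.1 fl oz

all-purpose flour: 2.6 oz; heavy cream: 0.4 cup; sour cream: 35.6 mL; granulated sugar: 488.9 g; milk: 7.1 fl oz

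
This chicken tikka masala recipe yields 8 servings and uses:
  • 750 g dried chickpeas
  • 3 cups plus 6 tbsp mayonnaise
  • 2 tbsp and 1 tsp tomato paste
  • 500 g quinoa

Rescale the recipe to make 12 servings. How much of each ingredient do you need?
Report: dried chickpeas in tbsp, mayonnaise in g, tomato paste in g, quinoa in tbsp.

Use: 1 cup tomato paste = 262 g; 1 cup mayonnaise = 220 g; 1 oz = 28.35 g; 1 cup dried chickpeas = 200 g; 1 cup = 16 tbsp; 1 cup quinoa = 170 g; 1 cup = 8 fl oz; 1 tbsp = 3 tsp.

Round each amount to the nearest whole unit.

Scaling factor: 12/8 = 3/2 = 1.5.
dried chickpeas: 750 g × 3/2 ÷ 200 g/cup × 16 tbsp/cup = 90 tbsp
mayonnaise: (3 cup + 6 tbsp = 3.375 cup) × 3/2 × 220 g/cup ≈ 1114 g
tomato paste: (2 tbsp + 1 tsp = 7/3 tbsp) × 3/2 ÷ 16 tbsp/cup × 262 g/cup ≈ 57 g
quinoa: 500 g × 3/2 ÷ 170 g/cup × 16 tbsp/cup ≈ 71 tbsp

dried chickpeas: 90 tbsp; mayonnaise: 1114 g; tomato paste: 57 g; quinoa: 71 tbsp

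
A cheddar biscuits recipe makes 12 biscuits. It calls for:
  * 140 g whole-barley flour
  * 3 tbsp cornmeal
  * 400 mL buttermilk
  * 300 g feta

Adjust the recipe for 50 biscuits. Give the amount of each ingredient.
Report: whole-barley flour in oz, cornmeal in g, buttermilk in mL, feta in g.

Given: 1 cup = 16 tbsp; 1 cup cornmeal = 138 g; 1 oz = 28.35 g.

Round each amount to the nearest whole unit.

whole-barley flour: 21 oz; cornmeal: 108 g; buttermilk: 1667 mL; feta: 1250 g

Scaling factor: 50/12 = 25/6.
whole-barley flour: 140 g × 25/6 ÷ 28.35 g/oz ≈ 21 oz
cornmeal: 3 tbsp × 25/6 ÷ 16 tbsp/cup × 138 g/cup ≈ 108 g
buttermilk: 400 mL × 25/6 ≈ 1667 mL
feta: 300 g × 25/6 = 1250 g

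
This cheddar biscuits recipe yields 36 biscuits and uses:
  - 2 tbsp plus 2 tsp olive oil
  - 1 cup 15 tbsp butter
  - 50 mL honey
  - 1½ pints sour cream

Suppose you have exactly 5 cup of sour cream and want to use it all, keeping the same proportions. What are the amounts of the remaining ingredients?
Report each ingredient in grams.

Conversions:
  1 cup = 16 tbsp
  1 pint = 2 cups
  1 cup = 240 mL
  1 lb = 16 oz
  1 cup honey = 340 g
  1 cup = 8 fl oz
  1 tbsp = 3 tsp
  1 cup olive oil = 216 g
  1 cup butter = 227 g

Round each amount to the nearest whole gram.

The original recipe has 3 cup of sour cream, so the scaling factor is 5 ÷ 3 = 5/3.
olive oil: (2 tbsp + 2 tsp = 8/3 tbsp) × 5/3 ÷ 16 tbsp/cup × 216 g/cup = 60 g
butter: (1 cup + 15 tbsp = 1.9375 cup) × 5/3 × 227 g/cup ≈ 733 g
honey: 50 mL × 5/3 ÷ 240 mL/cup × 340 g/cup ≈ 118 g

olive oil: 60 g; butter: 733 g; honey: 118 g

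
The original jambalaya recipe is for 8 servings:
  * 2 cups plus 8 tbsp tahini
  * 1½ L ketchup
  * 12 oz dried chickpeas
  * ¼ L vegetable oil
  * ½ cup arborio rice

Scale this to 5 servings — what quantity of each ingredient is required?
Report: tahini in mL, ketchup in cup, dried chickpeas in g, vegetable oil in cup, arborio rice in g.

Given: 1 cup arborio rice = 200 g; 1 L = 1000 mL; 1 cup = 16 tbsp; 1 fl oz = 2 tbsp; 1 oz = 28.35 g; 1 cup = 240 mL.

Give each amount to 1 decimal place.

tahini: 375.0 mL; ketchup: 3.9 cup; dried chickpeas: 212.6 g; vegetable oil: 0.7 cup; arborio rice: 62.5 g

Scaling factor: 5/8 = 0.625.
tahini: (2 cup + 8 tbsp = 2.5 cup) × 5/8 × 240 mL/cup = 375.0 mL
ketchup: 1.5 L × 5/8 × 1000 mL/L ÷ 240 mL/cup ≈ 3.9 cup
dried chickpeas: 12 oz × 5/8 × 28.35 g/oz ≈ 212.6 g
vegetable oil: 0.25 L × 5/8 × 1000 mL/L ÷ 240 mL/cup ≈ 0.7 cup
arborio rice: 0.5 cup × 5/8 × 200 g/cup = 62.5 g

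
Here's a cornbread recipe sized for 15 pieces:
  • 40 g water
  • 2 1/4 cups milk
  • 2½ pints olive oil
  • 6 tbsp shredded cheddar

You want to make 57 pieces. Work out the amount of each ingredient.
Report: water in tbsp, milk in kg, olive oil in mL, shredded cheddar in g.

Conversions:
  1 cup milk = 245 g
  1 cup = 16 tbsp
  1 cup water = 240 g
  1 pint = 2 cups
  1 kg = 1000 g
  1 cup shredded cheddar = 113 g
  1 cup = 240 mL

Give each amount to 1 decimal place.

water: 10.1 tbsp; milk: 2.1 kg; olive oil: 4560.0 mL; shredded cheddar: 161.0 g

Scaling factor: 57/15 = 19/5 = 3.8.
water: 40 g × 19/5 ÷ 240 g/cup × 16 tbsp/cup ≈ 10.1 tbsp
milk: 2.25 cup × 19/5 × 245 g/cup ÷ 1000 g/kg ≈ 2.1 kg
olive oil: 2.5 pint × 19/5 × 2 cup/pint × 240 mL/cup = 4560.0 mL
shredded cheddar: 6 tbsp × 19/5 ÷ 16 tbsp/cup × 113 g/cup ≈ 161.0 g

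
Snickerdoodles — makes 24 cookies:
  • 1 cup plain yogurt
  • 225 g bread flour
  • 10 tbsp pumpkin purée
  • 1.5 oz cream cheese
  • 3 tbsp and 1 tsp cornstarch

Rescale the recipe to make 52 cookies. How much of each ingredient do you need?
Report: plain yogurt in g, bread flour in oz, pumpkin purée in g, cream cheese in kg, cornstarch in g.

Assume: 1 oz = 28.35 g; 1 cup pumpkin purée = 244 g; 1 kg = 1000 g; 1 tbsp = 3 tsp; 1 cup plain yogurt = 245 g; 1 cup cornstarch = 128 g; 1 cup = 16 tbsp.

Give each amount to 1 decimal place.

Scaling factor: 52/24 = 13/6.
plain yogurt: 1 cup × 13/6 × 245 g/cup ≈ 530.8 g
bread flour: 225 g × 13/6 ÷ 28.35 g/oz ≈ 17.2 oz
pumpkin purée: 10 tbsp × 13/6 ÷ 16 tbsp/cup × 244 g/cup ≈ 330.4 g
cream cheese: 1.5 oz × 13/6 × 28.35 g/oz ÷ 1000 g/kg ≈ 0.1 kg
cornstarch: (3 tbsp + 1 tsp = 10/3 tbsp) × 13/6 ÷ 16 tbsp/cup × 128 g/cup ≈ 57.8 g

plain yogurt: 530.8 g; bread flour: 17.2 oz; pumpkin purée: 330.4 g; cream cheese: 0.1 kg; cornstarch: 57.8 g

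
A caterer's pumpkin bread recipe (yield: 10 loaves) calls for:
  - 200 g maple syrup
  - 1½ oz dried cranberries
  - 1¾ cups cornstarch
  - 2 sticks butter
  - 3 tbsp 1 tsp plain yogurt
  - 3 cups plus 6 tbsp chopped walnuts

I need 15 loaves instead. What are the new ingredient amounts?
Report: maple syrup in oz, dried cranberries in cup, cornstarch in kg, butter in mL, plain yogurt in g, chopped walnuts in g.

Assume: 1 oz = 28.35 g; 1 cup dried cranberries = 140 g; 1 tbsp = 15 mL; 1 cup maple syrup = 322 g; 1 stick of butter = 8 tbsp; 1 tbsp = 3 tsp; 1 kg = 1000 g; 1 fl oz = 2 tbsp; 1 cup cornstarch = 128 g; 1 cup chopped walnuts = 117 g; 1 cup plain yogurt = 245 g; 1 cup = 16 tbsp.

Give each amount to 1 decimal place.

Scaling factor: 15/10 = 3/2 = 1.5.
maple syrup: 200 g × 3/2 ÷ 28.35 g/oz ≈ 10.6 oz
dried cranberries: 1.5 oz × 3/2 × 28.35 g/oz ÷ 140 g/cup ≈ 0.5 cup
cornstarch: 1.75 cup × 3/2 × 128 g/cup ÷ 1000 g/kg ≈ 0.3 kg
butter: 2 stick × 3/2 × 8 tbsp/stick × 15 mL/tbsp = 360.0 mL
plain yogurt: (3 tbsp + 1 tsp = 10/3 tbsp) × 3/2 ÷ 16 tbsp/cup × 245 g/cup ≈ 76.6 g
chopped walnuts: (3 cup + 6 tbsp = 3.375 cup) × 3/2 × 117 g/cup ≈ 592.3 g

maple syrup: 10.6 oz; dried cranberries: 0.5 cup; cornstarch: 0.3 kg; butter: 360.0 mL; plain yogurt: 76.6 g; chopped walnuts: 592.3 g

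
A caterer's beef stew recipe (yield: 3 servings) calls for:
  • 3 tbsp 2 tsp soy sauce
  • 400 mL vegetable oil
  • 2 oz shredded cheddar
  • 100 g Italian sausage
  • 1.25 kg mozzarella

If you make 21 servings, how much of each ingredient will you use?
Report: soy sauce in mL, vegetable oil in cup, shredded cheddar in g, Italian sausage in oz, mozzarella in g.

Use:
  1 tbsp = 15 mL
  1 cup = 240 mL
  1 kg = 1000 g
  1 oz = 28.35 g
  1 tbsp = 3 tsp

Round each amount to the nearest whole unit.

soy sauce: 385 mL; vegetable oil: 12 cup; shredded cheddar: 397 g; Italian sausage: 25 oz; mozzarella: 8750 g

Scaling factor: 21/3 = 7.
soy sauce: (3 tbsp + 2 tsp = 11/3 tbsp) × 7 × 15 mL/tbsp = 385 mL
vegetable oil: 400 mL × 7 ÷ 240 mL/cup ≈ 12 cup
shredded cheddar: 2 oz × 7 × 28.35 g/oz ≈ 397 g
Italian sausage: 100 g × 7 ÷ 28.35 g/oz ≈ 25 oz
mozzarella: 1.25 kg × 7 × 1000 g/kg = 8750 g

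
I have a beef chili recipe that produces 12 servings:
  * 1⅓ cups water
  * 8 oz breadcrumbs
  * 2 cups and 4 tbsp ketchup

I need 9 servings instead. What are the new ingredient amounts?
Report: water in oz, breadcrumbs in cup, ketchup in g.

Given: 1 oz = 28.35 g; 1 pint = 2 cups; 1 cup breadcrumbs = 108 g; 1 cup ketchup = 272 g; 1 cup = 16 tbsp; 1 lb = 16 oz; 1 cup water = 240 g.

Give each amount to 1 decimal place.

water: 8.5 oz; breadcrumbs: 1.6 cup; ketchup: 459.0 g

Scaling factor: 9/12 = 3/4 = 0.75.
water: 4/3 cup × 3/4 × 240 g/cup ÷ 28.35 g/oz ≈ 8.5 oz
breadcrumbs: 8 oz × 3/4 × 28.35 g/oz ÷ 108 g/cup ≈ 1.6 cup
ketchup: (2 cup + 4 tbsp = 2.25 cup) × 3/4 × 272 g/cup = 459.0 g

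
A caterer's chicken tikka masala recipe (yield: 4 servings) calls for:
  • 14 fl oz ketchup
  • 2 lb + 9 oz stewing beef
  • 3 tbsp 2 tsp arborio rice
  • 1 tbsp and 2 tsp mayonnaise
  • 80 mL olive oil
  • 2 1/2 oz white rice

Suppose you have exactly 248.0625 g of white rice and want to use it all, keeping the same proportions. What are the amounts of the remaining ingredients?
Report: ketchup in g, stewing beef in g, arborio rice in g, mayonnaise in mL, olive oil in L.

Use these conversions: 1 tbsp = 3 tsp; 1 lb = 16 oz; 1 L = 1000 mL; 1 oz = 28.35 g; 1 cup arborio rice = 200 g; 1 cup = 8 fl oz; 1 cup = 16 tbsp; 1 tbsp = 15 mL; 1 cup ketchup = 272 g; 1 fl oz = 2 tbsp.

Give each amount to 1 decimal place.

ketchup: 1666.0 g; stewing beef: 4068.2 g; arborio rice: 160.4 g; mayonnaise: 87.5 mL; olive oil: 0.3 L

The original recipe has 70.875 g of white rice, so the scaling factor is 248.0625 ÷ 70.875 = 7/2 = 3.5.
ketchup: 14 fl oz × 7/2 ÷ 8 fl oz/cup × 272 g/cup = 1666.0 g
stewing beef: (2 lb + 9 oz = 2.5625 lb) × 7/2 × 16 oz/lb × 28.35 g/oz ≈ 4068.2 g
arborio rice: (3 tbsp + 2 tsp = 11/3 tbsp) × 7/2 ÷ 16 tbsp/cup × 200 g/cup ≈ 160.4 g
mayonnaise: (1 tbsp + 2 tsp = 5/3 tbsp) × 7/2 × 15 mL/tbsp = 87.5 mL
olive oil: 80 mL × 7/2 ÷ 1000 mL/L ≈ 0.3 L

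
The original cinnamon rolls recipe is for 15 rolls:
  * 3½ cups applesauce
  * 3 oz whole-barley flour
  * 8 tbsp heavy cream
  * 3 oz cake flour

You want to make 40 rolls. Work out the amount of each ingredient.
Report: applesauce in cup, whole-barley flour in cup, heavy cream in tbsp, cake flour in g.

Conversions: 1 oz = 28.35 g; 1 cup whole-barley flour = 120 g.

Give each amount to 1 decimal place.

applesauce: 9.3 cup; whole-barley flour: 1.9 cup; heavy cream: 21.3 tbsp; cake flour: 226.8 g

Scaling factor: 40/15 = 8/3.
applesauce: 3.5 cup × 8/3 ≈ 9.3 cup
whole-barley flour: 3 oz × 8/3 × 28.35 g/oz ÷ 120 g/cup ≈ 1.9 cup
heavy cream: 8 tbsp × 8/3 ≈ 21.3 tbsp
cake flour: 3 oz × 8/3 × 28.35 g/oz = 226.8 g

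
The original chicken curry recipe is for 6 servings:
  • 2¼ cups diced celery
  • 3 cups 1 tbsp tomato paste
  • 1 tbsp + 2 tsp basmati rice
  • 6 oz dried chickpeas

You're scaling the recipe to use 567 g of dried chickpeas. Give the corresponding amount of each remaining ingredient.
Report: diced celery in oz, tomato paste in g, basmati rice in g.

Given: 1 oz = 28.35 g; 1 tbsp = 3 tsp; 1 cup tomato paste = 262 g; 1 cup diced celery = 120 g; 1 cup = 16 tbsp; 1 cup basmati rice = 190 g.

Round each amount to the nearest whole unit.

diced celery: 32 oz; tomato paste: 2675 g; basmati rice: 66 g

The original recipe has 170.1 g of dried chickpeas, so the scaling factor is 567 ÷ 170.1 = 10/3.
diced celery: 2.25 cup × 10/3 × 120 g/cup ÷ 28.35 g/oz ≈ 32 oz
tomato paste: (3 cup + 1 tbsp = 3.0625 cup) × 10/3 × 262 g/cup ≈ 2675 g
basmati rice: (1 tbsp + 2 tsp = 5/3 tbsp) × 10/3 ÷ 16 tbsp/cup × 190 g/cup ≈ 66 g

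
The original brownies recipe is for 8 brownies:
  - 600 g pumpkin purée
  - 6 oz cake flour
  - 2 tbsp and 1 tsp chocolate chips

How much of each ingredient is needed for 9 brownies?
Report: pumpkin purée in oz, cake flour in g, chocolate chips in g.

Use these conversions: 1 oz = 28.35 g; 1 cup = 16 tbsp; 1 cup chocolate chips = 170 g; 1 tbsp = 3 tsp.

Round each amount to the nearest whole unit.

pumpkin purée: 24 oz; cake flour: 191 g; chocolate chips: 28 g

Scaling factor: 9/8 = 1.125.
pumpkin purée: 600 g × 9/8 ÷ 28.35 g/oz ≈ 24 oz
cake flour: 6 oz × 9/8 × 28.35 g/oz ≈ 191 g
chocolate chips: (2 tbsp + 1 tsp = 7/3 tbsp) × 9/8 ÷ 16 tbsp/cup × 170 g/cup ≈ 28 g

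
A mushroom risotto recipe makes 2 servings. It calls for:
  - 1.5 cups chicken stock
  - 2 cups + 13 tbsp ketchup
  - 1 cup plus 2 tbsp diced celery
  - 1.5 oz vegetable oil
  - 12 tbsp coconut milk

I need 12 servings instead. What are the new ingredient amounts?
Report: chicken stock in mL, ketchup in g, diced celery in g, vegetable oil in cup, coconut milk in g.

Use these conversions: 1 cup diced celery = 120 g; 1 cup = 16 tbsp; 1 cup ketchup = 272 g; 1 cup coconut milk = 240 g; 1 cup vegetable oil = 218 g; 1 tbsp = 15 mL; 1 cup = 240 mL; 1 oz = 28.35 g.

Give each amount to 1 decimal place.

Scaling factor: 12/2 = 6.
chicken stock: 1.5 cup × 6 × 240 mL/cup = 2160.0 mL
ketchup: (2 cup + 13 tbsp = 2.8125 cup) × 6 × 272 g/cup = 4590.0 g
diced celery: (1 cup + 2 tbsp = 1.125 cup) × 6 × 120 g/cup = 810.0 g
vegetable oil: 1.5 oz × 6 × 28.35 g/oz ÷ 218 g/cup ≈ 1.2 cup
coconut milk: 12 tbsp × 6 ÷ 16 tbsp/cup × 240 g/cup = 1080.0 g

chicken stock: 2160.0 mL; ketchup: 4590.0 g; diced celery: 810.0 g; vegetable oil: 1.2 cup; coconut milk: 1080.0 g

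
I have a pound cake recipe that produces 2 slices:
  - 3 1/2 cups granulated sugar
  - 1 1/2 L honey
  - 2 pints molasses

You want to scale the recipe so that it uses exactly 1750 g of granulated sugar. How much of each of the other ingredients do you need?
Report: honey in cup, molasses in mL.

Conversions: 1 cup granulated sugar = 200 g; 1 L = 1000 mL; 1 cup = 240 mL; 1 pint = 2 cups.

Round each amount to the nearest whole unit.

The original recipe has 700 g of granulated sugar, so the scaling factor is 1750 ÷ 700 = 5/2 = 2.5.
honey: 1.5 L × 5/2 × 1000 mL/L ÷ 240 mL/cup ≈ 16 cup
molasses: 2 pint × 5/2 × 2 cup/pint × 240 mL/cup = 2400 mL

honey: 16 cup; molasses: 2400 mL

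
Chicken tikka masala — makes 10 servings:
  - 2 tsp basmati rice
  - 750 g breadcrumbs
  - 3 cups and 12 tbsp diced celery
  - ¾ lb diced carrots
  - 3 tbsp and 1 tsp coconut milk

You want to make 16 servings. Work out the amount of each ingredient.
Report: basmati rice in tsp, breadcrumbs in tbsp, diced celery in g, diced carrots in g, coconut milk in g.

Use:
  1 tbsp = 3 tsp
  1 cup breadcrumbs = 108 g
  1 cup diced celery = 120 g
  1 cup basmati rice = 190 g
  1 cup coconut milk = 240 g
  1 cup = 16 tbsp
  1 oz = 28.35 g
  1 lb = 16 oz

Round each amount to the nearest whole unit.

basmati rice: 3 tsp; breadcrumbs: 178 tbsp; diced celery: 720 g; diced carrots: 544 g; coconut milk: 80 g

Scaling factor: 16/10 = 8/5 = 1.6.
basmati rice: 2 tsp × 8/5 ≈ 3 tsp
breadcrumbs: 750 g × 8/5 ÷ 108 g/cup × 16 tbsp/cup ≈ 178 tbsp
diced celery: (3 cup + 12 tbsp = 3.75 cup) × 8/5 × 120 g/cup = 720 g
diced carrots: 0.75 lb × 8/5 × 16 oz/lb × 28.35 g/oz ≈ 544 g
coconut milk: (3 tbsp + 1 tsp = 10/3 tbsp) × 8/5 ÷ 16 tbsp/cup × 240 g/cup = 80 g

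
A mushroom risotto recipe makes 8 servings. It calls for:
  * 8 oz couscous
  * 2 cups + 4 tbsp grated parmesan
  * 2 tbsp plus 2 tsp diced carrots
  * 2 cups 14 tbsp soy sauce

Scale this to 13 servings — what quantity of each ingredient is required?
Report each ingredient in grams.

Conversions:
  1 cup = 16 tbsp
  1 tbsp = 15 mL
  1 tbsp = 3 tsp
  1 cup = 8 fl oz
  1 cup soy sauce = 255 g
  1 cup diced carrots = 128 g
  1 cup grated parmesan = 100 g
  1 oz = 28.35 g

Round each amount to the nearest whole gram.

Scaling factor: 13/8 = 1.625.
couscous: 8 oz × 13/8 × 28.35 g/oz ≈ 369 g
grated parmesan: (2 cup + 4 tbsp = 2.25 cup) × 13/8 × 100 g/cup ≈ 366 g
diced carrots: (2 tbsp + 2 tsp = 8/3 tbsp) × 13/8 ÷ 16 tbsp/cup × 128 g/cup ≈ 35 g
soy sauce: (2 cup + 14 tbsp = 2.875 cup) × 13/8 × 255 g/cup ≈ 1191 g

couscous: 369 g; grated parmesan: 366 g; diced carrots: 35 g; soy sauce: 1191 g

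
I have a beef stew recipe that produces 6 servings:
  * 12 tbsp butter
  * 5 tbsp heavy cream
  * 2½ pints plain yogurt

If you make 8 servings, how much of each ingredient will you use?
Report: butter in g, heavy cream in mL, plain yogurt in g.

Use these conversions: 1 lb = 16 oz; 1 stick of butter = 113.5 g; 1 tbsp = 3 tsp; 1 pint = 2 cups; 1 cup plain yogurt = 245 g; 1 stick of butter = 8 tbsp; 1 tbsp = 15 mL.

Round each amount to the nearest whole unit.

butter: 227 g; heavy cream: 100 mL; plain yogurt: 1633 g

Scaling factor: 8/6 = 4/3.
butter: 12 tbsp × 4/3 ÷ 8 tbsp/stick × 113.5 g/stick = 227 g
heavy cream: 5 tbsp × 4/3 × 15 mL/tbsp = 100 mL
plain yogurt: 2.5 pint × 4/3 × 2 cup/pint × 245 g/cup ≈ 1633 g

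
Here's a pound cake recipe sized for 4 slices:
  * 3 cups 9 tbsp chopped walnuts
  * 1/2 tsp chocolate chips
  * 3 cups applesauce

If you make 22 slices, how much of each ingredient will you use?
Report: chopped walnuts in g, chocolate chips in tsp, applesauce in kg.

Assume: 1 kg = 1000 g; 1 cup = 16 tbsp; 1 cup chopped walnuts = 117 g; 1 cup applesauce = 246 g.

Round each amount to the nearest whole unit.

chopped walnuts: 2292 g; chocolate chips: 3 tsp; applesauce: 4 kg

Scaling factor: 22/4 = 11/2 = 5.5.
chopped walnuts: (3 cup + 9 tbsp = 3.5625 cup) × 11/2 × 117 g/cup ≈ 2292 g
chocolate chips: 0.5 tsp × 11/2 ≈ 3 tsp
applesauce: 3 cup × 11/2 × 246 g/cup ÷ 1000 g/kg ≈ 4 kg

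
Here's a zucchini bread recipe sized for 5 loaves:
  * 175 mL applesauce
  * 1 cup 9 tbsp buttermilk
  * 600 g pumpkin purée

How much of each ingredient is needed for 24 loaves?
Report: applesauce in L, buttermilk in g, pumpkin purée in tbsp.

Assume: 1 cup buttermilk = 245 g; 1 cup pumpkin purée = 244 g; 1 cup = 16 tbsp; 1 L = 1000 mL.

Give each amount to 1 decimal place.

Scaling factor: 24/5 = 4.8.
applesauce: 175 mL × 24/5 ÷ 1000 mL/L ≈ 0.8 L
buttermilk: (1 cup + 9 tbsp = 1.5625 cup) × 24/5 × 245 g/cup = 1837.5 g
pumpkin purée: 600 g × 24/5 ÷ 244 g/cup × 16 tbsp/cup ≈ 188.9 tbsp

applesauce: 0.8 L; buttermilk: 1837.5 g; pumpkin purée: 188.9 tbsp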